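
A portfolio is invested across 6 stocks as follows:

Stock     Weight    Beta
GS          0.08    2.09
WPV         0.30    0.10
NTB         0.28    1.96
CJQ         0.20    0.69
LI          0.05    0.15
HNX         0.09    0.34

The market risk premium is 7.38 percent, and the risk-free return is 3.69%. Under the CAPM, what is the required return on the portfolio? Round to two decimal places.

10.50%

β_P = Σ w_i β_i = 0.08×2.09 + 0.30×0.10 + 0.28×1.96 + 0.20×0.69 + 0.05×0.15 + 0.09×0.34 = 0.9221
E(R_P) = R_f + β_P × MRP = 3.69% + 0.9221 × 7.38% = 10.50%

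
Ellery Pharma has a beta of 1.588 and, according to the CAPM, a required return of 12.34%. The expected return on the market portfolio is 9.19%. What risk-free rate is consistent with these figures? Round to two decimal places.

E(R) = R_f + β(E(R_m) − R_f) = R_f(1 − β) + β·E(R_m)
12.34% = R_f × (1 − 1.588) + 1.588 × 9.19%
12.34% = R_f × -0.588 + 14.59372%
R_f = (12.34% − 14.59372%) / -0.588 = 3.83%

3.83%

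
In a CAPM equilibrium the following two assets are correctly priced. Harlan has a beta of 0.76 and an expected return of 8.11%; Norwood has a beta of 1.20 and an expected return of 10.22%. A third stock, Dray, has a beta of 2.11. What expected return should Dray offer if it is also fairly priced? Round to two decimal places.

14.58%

MRP (SML slope) = (10.22% − 8.11%) / (1.20 − 0.76) = 2.11% / 0.44 = 4.7955%
R_f (intercept) = 8.11% − 0.76 × 4.7955% = 4.4654%
E(R_Dray) = R_f + β × MRP = 4.4654% + 2.11 × 4.7955% = 14.58%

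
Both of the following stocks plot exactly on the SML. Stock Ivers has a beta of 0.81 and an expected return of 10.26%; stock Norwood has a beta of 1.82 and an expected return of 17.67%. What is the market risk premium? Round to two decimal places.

7.34%

Both satisfy E(R) = R_f + β·MRP, so the slope of the SML is
MRP = (17.67% − 10.26%) / (1.82 − 0.81) = 7.41% / 1.01 = 7.3366%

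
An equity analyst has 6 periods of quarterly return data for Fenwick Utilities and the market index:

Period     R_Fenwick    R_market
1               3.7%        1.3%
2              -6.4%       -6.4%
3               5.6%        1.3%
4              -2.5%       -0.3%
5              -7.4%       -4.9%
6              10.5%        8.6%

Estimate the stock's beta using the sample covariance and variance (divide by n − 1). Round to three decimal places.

Mean R_i = (3.7 − 6.4 + 5.6 − 2.5 − 7.4 + 10.5) / 6 = 0.5833%
Mean R_m = (1.3 − 6.4 + 1.3 − 0.3 − 4.9 + 8.6) / 6 = -0.0667%
Σ(R_i − R̄_i)(R_m − R̄_m) = 180.5933  ⇒  Cov = 180.5933 / 5 = 36.1187
Σ(R_m − R̄_m)² = 142.3733  ⇒  Var(R_m) = 142.3733 / 5 = 28.4747
β = Cov / Var(R_m) = 36.1187 / 28.4747 = 1.2684

1.268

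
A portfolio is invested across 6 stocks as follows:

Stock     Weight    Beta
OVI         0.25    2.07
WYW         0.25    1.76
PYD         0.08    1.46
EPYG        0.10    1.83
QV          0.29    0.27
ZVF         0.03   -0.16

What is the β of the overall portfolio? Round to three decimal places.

1.331

β_P = Σ w_i β_i = 0.25×2.07 + 0.25×1.76 + 0.08×1.46 + 0.10×1.83 + 0.29×0.27 + 0.03×-0.16 = 1.3308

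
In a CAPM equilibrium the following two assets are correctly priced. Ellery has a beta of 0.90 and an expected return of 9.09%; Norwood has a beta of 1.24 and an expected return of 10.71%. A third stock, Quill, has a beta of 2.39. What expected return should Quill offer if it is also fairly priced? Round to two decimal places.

MRP (SML slope) = (10.71% − 9.09%) / (1.24 − 0.90) = 1.62% / 0.34 = 4.7647%
R_f (intercept) = 9.09% − 0.90 × 4.7647% = 4.8018%
E(R_Quill) = R_f + β × MRP = 4.8018% + 2.39 × 4.7647% = 16.19%

16.19%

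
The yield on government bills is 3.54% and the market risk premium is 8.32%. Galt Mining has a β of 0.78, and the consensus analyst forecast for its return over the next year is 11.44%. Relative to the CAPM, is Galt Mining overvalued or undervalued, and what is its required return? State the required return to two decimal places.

Required return = R_f + β·MRP = 3.54% + 0.78 × 8.32% = 10.03%
Forecast 11.44% > required 10.03% → the stock plots above the SML → undervalued.

Undervalued; required return 10.03%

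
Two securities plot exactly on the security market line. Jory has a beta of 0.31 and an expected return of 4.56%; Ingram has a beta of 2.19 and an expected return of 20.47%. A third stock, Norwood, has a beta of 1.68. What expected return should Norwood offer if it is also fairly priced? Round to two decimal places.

MRP (SML slope) = (20.47% − 4.56%) / (2.19 − 0.31) = 15.91% / 1.88 = 8.4628%
R_f (intercept) = 4.56% − 0.31 × 8.4628% = 1.9365%
E(R_Norwood) = R_f + β × MRP = 1.9365% + 1.68 × 8.4628% = 16.15%

16.15%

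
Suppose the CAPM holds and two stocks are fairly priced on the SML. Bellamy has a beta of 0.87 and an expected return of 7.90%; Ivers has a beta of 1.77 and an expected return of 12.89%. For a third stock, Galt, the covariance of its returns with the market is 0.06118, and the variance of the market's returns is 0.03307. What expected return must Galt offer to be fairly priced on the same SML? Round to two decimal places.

13.33%

MRP = (12.89% − 7.90%) / (1.77 − 0.87) = 5.5444%
R_f = 7.90% − 0.87 × 5.5444% = 3.0764%
β_Galt = Cov / Var(R_m) = 0.06118 / 0.03307 = 1.8500
E(R_Galt) = R_f + β × MRP = 3.0764% + 1.8500 × 5.5444% = 13.33%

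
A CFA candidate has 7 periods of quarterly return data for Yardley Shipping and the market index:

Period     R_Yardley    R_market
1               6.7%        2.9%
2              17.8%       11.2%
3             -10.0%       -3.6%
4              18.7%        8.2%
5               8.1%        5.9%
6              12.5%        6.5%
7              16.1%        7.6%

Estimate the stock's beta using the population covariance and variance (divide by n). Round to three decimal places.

2.024

Mean R_i = (6.7 + 17.8 − 10.0 + 18.7 + 8.1 + 12.5 + 16.1) / 7 = 9.9857%
Mean R_m = (2.9 + 11.2 − 3.6 + 8.2 + 5.9 + 6.5 + 7.6) / 7 = 5.5286%
Σ(R_i − R̄_i)(R_m − R̄_m) = 273.0829  ⇒  Cov = 273.0829 / 7 = 39.0118
Σ(R_m − R̄_m)² = 134.9143  ⇒  Var(R_m) = 134.9143 / 7 = 19.2735
β = Cov / Var(R_m) = 39.0118 / 19.2735 = 2.0241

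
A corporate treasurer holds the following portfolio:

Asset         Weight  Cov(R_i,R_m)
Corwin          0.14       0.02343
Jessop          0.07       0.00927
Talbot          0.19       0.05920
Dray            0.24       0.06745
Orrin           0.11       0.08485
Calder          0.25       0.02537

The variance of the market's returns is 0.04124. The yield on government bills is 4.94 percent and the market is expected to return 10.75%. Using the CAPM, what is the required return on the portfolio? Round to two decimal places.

β_Corwin = 0.02343 / 0.04124 = 0.5681
β_Jessop = 0.00927 / 0.04124 = 0.2248
β_Talbot = 0.05920 / 0.04124 = 1.4355
β_Dray = 0.06745 / 0.04124 = 1.6355
β_Orrin = 0.08485 / 0.04124 = 2.0575
β_Calder = 0.02537 / 0.04124 = 0.6152
β_P = Σ w_i β_i = 0.14×0.5681 + 0.07×0.2248 + 0.19×1.4355 + 0.24×1.6355 + 0.11×2.0575 + 0.25×0.6152 = 1.1407
MRP = 10.75% − 4.94% = 5.81%
E(R_P) = R_f + β_P × MRP = 4.94% + 1.1407 × 5.81% = 11.57%

11.57%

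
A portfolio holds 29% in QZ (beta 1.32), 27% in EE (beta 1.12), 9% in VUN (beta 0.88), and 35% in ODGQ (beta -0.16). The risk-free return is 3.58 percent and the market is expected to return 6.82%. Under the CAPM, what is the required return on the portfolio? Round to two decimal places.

β_P = Σ w_i β_i = 0.29×1.32 + 0.27×1.12 + 0.09×0.88 + 0.35×-0.16 = 0.7084
MRP = 6.82% − 3.58% = 3.24%
E(R_P) = R_f + β_P × MRP = 3.58% + 0.7084 × 3.24% = 5.88%

5.88%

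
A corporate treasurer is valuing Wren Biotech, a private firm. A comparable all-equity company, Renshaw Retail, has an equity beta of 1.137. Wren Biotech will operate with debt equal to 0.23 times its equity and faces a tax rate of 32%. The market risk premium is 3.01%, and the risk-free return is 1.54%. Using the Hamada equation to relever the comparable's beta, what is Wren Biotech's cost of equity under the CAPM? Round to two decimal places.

β_L = β_U × [1 + (1 − t)(D/E)] = 1.137 × [1 + (1 − 0.32) × 0.23]
    = 1.137 × [1 + 0.68 × 0.23] = 1.137 × 1.1564 = 1.3148
E(R) = R_f + β_L × MRP = 1.54% + 1.3148 × 3.01% = 5.50%

5.50%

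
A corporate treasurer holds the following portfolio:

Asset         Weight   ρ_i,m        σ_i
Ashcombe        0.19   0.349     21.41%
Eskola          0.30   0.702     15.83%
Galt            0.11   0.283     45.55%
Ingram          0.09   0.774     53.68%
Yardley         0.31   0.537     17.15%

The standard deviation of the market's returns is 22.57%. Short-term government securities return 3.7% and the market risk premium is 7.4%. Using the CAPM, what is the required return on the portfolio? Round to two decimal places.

β_Ashcombe = 0.349 × 21.41% / 22.57% = 0.3311
β_Eskola = 0.702 × 15.83% / 22.57% = 0.4924
β_Galt = 0.283 × 45.55% / 22.57% = 0.5711
β_Ingram = 0.774 × 53.68% / 22.57% = 1.8409
β_Yardley = 0.537 × 17.15% / 22.57% = 0.4080
β_P = Σ w_i β_i = 0.19×0.3311 + 0.30×0.4924 + 0.11×0.5711 + 0.09×1.8409 + 0.31×0.4080 = 0.5656
E(R_P) = R_f + β_P × MRP = 3.7% + 0.5656 × 7.4% = 7.89%

7.89%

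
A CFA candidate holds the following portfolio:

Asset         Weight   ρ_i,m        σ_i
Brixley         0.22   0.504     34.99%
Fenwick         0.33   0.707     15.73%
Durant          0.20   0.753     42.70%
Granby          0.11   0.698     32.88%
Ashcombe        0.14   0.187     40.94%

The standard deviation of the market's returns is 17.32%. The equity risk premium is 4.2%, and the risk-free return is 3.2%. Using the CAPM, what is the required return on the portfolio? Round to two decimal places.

β_Brixley = 0.504 × 34.99% / 17.32% = 1.0182
β_Fenwick = 0.707 × 15.73% / 17.32% = 0.6421
β_Durant = 0.753 × 42.70% / 17.32% = 1.8564
β_Granby = 0.698 × 32.88% / 17.32% = 1.3251
β_Ashcombe = 0.187 × 40.94% / 17.32% = 0.4420
β_P = Σ w_i β_i = 0.22×1.0182 + 0.33×0.6421 + 0.20×1.8564 + 0.11×1.3251 + 0.14×0.4420 = 1.0148
E(R_P) = R_f + β_P × MRP = 3.2% + 1.0148 × 4.2% = 7.46%

7.46%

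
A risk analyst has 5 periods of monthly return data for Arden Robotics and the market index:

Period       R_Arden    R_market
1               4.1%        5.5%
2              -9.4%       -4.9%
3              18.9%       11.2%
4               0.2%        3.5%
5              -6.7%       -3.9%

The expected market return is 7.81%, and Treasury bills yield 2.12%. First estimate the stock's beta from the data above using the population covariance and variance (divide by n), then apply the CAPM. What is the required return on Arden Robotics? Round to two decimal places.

11.26%

Mean R_i = (4.1 − 9.4 + 18.9 + 0.2 − 6.7) / 5 = 1.4200%
Mean R_m = (5.5 − 4.9 + 11.2 + 3.5 − 3.9) / 5 = 2.2800%
Σ(R_i − R̄_i)(R_m − R̄_m) = 290.9320  ⇒  Cov = 290.9320 / 5 = 58.1864
Σ(R_m − R̄_m)² = 181.1680  ⇒  Var(R_m) = 181.1680 / 5 = 36.2336
β = Cov / Var(R_m) = 58.1864 / 36.2336 = 1.6059
MRP = 7.81% − 2.12% = 5.69%
E(R) = R_f + β × MRP = 2.12% + 1.6059 × 5.69% = 11.26%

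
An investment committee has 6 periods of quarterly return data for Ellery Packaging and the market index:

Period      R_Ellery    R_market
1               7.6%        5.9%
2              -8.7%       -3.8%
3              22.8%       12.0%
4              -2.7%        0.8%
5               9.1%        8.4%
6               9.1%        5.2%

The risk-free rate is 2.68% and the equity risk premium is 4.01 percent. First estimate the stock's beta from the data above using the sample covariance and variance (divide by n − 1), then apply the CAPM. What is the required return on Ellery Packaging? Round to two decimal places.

Mean R_i = (7.6 − 8.7 + 22.8 − 2.7 + 9.1 + 9.1) / 6 = 6.2000%
Mean R_m = (5.9 − 3.8 + 12.0 + 0.8 + 8.4 + 5.2) / 6 = 4.7500%
Σ(R_i − R̄_i)(R_m − R̄_m) = 296.4000  ⇒  Cov = 296.4000 / 5 = 59.2800
Σ(R_m − R̄_m)² = 156.1150  ⇒  Var(R_m) = 156.1150 / 5 = 31.2230
β = Cov / Var(R_m) = 59.2800 / 31.2230 = 1.8986
E(R) = R_f + β × MRP = 2.68% + 1.8986 × 4.01% = 10.29%

10.29%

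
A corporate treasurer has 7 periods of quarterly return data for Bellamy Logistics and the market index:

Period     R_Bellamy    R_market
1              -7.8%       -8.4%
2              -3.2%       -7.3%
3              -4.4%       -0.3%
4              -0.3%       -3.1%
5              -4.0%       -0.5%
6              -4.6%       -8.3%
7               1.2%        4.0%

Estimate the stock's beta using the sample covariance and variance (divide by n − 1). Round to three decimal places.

0.418

Mean R_i = (-7.8 − 3.2 − 4.4 − 0.3 − 4.0 − 4.6 + 1.2) / 7 = -3.3000%
Mean R_m = (-8.4 − 7.3 − 0.3 − 3.1 − 0.5 − 8.3 + 4.0) / 7 = -3.4143%
Σ(R_i − R̄_i)(R_m − R̄_m) = 57.2400  ⇒  Cov = 57.2400 / 6 = 9.5400
Σ(R_m − R̄_m)² = 137.0886  ⇒  Var(R_m) = 137.0886 / 6 = 22.8481
β = Cov / Var(R_m) = 9.5400 / 22.8481 = 0.4175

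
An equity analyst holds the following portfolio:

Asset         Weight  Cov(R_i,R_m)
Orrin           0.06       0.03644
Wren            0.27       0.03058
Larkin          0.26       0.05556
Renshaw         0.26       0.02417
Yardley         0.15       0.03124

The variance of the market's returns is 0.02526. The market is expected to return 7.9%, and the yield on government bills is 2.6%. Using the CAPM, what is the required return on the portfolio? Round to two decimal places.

β_Orrin = 0.03644 / 0.02526 = 1.4426
β_Wren = 0.03058 / 0.02526 = 1.2106
β_Larkin = 0.05556 / 0.02526 = 2.1995
β_Renshaw = 0.02417 / 0.02526 = 0.9568
β_Yardley = 0.03124 / 0.02526 = 1.2367
β_P = Σ w_i β_i = 0.06×1.4426 + 0.27×1.2106 + 0.26×2.1995 + 0.26×0.9568 + 0.15×1.2367 = 1.4196
MRP = 7.9% − 2.6% = 5.30%
E(R_P) = R_f + β_P × MRP = 2.6% + 1.4196 × 5.3% = 10.12%

10.12%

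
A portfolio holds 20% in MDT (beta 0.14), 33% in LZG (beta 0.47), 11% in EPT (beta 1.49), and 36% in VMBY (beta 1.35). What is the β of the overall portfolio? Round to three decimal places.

0.833

β_P = Σ w_i β_i = 0.20×0.14 + 0.33×0.47 + 0.11×1.49 + 0.36×1.35 = 0.8330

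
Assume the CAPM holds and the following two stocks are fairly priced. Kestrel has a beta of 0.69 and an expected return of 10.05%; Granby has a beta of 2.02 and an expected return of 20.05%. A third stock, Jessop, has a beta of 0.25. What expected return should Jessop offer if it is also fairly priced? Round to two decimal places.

6.74%

MRP (SML slope) = (20.05% − 10.05%) / (2.02 − 0.69) = 10.00% / 1.33 = 7.5188%
R_f (intercept) = 10.05% − 0.69 × 7.5188% = 4.8620%
E(R_Jessop) = R_f + β × MRP = 4.8620% + 0.25 × 7.5188% = 6.74%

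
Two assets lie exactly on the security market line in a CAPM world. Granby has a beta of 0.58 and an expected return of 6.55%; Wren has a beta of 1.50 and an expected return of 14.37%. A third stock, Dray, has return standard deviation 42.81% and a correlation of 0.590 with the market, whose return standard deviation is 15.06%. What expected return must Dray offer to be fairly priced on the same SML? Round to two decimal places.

15.88%

MRP = (14.37% − 6.55%) / (1.50 − 0.58) = 8.5000%
R_f = 6.55% − 0.58 × 8.5000% = 1.6200%
β_Dray = ρ·σ_i/σ_m = 0.590 × 42.81 / 15.06 = 1.6772
E(R_Dray) = R_f + β × MRP = 1.6200% + 1.6772 × 8.5000% = 15.88%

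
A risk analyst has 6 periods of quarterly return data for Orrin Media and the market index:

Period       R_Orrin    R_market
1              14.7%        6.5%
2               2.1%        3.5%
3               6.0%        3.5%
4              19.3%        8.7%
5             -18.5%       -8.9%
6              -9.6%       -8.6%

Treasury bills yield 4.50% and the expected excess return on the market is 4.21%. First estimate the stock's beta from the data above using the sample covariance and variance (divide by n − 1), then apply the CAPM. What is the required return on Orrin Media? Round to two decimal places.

12.12%

Mean R_i = (14.7 + 2.1 + 6.0 + 19.3 − 18.5 − 9.6) / 6 = 2.3333%
Mean R_m = (6.5 + 3.5 + 3.5 + 8.7 − 8.9 − 8.6) / 6 = 0.7833%
Σ(R_i − R̄_i)(R_m − R̄_m) = 528.0533  ⇒  Cov = 528.0533 / 5 = 105.6107
Σ(R_m − R̄_m)² = 291.9283  ⇒  Var(R_m) = 291.9283 / 5 = 58.3857
β = Cov / Var(R_m) = 105.6107 / 58.3857 = 1.8088
E(R) = R_f + β × MRP = 4.50% + 1.8088 × 4.21% = 12.12%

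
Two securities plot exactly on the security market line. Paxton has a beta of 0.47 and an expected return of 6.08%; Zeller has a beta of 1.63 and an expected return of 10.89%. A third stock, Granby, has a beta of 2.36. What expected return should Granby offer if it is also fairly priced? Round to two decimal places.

13.92%

MRP (SML slope) = (10.89% − 6.08%) / (1.63 − 0.47) = 4.81% / 1.16 = 4.1466%
R_f (intercept) = 6.08% − 0.47 × 4.1466% = 4.1311%
E(R_Granby) = R_f + β × MRP = 4.1311% + 2.36 × 4.1466% = 13.92%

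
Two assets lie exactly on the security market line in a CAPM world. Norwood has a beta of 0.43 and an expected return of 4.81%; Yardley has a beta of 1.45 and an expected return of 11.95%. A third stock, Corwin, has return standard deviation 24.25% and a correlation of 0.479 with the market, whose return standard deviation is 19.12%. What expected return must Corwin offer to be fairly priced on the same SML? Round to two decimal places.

6.05%

MRP = (11.95% − 4.81%) / (1.45 − 0.43) = 7.0000%
R_f = 4.81% − 0.43 × 7.0000% = 1.8000%
β_Corwin = ρ·σ_i/σ_m = 0.479 × 24.25 / 19.12 = 0.6075
E(R_Corwin) = R_f + β × MRP = 1.8000% + 0.6075 × 7.0000% = 6.05%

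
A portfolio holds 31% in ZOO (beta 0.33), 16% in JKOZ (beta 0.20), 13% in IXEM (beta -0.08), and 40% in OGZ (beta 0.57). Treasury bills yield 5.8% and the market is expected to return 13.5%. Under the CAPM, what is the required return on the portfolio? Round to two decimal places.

8.51%

β_P = Σ w_i β_i = 0.31×0.33 + 0.16×0.20 + 0.13×-0.08 + 0.40×0.57 = 0.3519
MRP = 13.5% − 5.8% = 7.70%
E(R_P) = R_f + β_P × MRP = 5.8% + 0.3519 × 7.7% = 8.51%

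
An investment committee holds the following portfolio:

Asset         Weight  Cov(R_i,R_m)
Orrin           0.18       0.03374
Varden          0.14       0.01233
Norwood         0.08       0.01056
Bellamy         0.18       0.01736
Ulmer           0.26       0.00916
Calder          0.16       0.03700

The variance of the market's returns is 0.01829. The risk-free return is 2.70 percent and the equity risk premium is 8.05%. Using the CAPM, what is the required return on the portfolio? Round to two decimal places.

11.53%

β_Orrin = 0.03374 / 0.01829 = 1.8447
β_Varden = 0.01233 / 0.01829 = 0.6741
β_Norwood = 0.01056 / 0.01829 = 0.5774
β_Bellamy = 0.01736 / 0.01829 = 0.9492
β_Ulmer = 0.00916 / 0.01829 = 0.5008
β_Calder = 0.03700 / 0.01829 = 2.0230
β_P = Σ w_i β_i = 0.18×1.8447 + 0.14×0.6741 + 0.08×0.5774 + 0.18×0.9492 + 0.26×0.5008 + 0.16×2.0230 = 1.0974
E(R_P) = R_f + β_P × MRP = 2.70% + 1.0974 × 8.05% = 11.53%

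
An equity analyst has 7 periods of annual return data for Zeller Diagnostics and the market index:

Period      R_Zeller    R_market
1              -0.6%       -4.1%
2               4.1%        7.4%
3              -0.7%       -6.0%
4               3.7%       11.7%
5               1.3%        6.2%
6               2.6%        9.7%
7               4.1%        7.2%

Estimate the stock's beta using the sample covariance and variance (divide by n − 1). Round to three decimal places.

0.272

Mean R_i = (-0.6 + 4.1 − 0.7 + 3.7 + 1.3 + 2.6 + 4.1) / 7 = 2.0714%
Mean R_m = (-4.1 + 7.4 − 6.0 + 11.7 + 6.2 + 9.7 + 7.2) / 7 = 4.5857%
Σ(R_i − R̄_i)(R_m − R̄_m) = 76.5971  ⇒  Cov = 76.5971 / 6 = 12.7662
Σ(R_m − R̄_m)² = 281.6286  ⇒  Var(R_m) = 281.6286 / 6 = 46.9381
β = Cov / Var(R_m) = 12.7662 / 46.9381 = 0.2720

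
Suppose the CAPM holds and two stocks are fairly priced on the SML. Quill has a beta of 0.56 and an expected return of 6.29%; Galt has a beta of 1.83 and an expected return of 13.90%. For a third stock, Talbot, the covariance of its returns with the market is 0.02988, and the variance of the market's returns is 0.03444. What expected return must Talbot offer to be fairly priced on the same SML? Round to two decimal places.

MRP = (13.90% − 6.29%) / (1.83 − 0.56) = 5.9921%
R_f = 6.29% − 0.56 × 5.9921% = 2.9344%
β_Talbot = Cov / Var(R_m) = 0.02988 / 0.03444 = 0.8676
E(R_Talbot) = R_f + β × MRP = 2.9344% + 0.8676 × 5.9921% = 8.13%

8.13%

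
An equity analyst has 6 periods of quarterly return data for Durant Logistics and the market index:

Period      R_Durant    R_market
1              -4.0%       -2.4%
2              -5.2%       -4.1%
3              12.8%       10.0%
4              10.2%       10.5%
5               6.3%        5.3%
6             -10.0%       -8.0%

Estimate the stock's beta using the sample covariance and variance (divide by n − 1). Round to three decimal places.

Mean R_i = (-4.0 − 5.2 + 12.8 + 10.2 + 6.3 − 10.0) / 6 = 1.6833%
Mean R_m = (-2.4 − 4.1 + 10.0 + 10.5 + 5.3 − 8.0) / 6 = 1.8833%
Σ(R_i − R̄_i)(R_m − R̄_m) = 360.3883  ⇒  Cov = 360.3883 / 5 = 72.0777
Σ(R_m − R̄_m)² = 303.6283  ⇒  Var(R_m) = 303.6283 / 5 = 60.7257
β = Cov / Var(R_m) = 72.0777 / 60.7257 = 1.1869

1.187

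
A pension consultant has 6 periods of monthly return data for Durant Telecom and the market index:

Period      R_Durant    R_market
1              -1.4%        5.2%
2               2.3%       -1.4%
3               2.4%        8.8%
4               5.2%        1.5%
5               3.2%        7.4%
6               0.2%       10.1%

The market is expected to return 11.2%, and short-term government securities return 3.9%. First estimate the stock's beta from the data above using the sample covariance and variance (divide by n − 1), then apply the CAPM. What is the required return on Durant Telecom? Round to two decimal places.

2.53%

Mean R_i = (-1.4 + 2.3 + 2.4 + 5.2 + 3.2 + 0.2) / 6 = 1.9833%
Mean R_m = (5.2 − 1.4 + 8.8 + 1.5 + 7.4 + 10.1) / 6 = 5.2667%
Σ(R_i − R̄_i)(R_m − R̄_m) = -18.5533  ⇒  Cov = -18.5533 / 5 = -3.7107
Σ(R_m − R̄_m)² = 99.0333  ⇒  Var(R_m) = 99.0333 / 5 = 19.8067
β = Cov / Var(R_m) = -3.7107 / 19.8067 = -0.1873
MRP = 11.2% − 3.9% = 7.30%
E(R) = R_f + β × MRP = 3.9% + -0.1873 × 7.3% = 2.53%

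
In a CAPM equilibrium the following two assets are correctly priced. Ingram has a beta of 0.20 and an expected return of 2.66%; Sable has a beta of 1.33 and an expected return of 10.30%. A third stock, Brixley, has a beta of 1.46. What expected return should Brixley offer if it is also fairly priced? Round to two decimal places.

11.18%

MRP (SML slope) = (10.30% − 2.66%) / (1.33 − 0.20) = 7.64% / 1.13 = 6.7611%
R_f (intercept) = 2.66% − 0.20 × 6.7611% = 1.3078%
E(R_Brixley) = R_f + β × MRP = 1.3078% + 1.46 × 6.7611% = 11.18%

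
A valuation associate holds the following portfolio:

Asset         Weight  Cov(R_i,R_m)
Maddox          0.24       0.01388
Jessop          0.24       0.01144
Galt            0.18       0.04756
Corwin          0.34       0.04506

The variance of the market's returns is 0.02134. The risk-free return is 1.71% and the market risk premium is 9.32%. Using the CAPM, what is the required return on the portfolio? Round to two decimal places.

14.79%

β_Maddox = 0.01388 / 0.02134 = 0.6504
β_Jessop = 0.01144 / 0.02134 = 0.5361
β_Galt = 0.04756 / 0.02134 = 2.2287
β_Corwin = 0.04506 / 0.02134 = 2.1115
β_P = Σ w_i β_i = 0.24×0.6504 + 0.24×0.5361 + 0.18×2.2287 + 0.34×2.1115 = 1.4038
E(R_P) = R_f + β_P × MRP = 1.71% + 1.4038 × 9.32% = 14.79%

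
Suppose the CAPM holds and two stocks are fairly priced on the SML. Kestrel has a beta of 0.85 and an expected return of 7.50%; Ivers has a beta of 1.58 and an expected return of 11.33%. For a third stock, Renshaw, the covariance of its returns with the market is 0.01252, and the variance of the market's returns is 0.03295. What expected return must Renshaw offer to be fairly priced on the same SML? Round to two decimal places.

MRP = (11.33% − 7.50%) / (1.58 − 0.85) = 5.2466%
R_f = 7.50% − 0.85 × 5.2466% = 3.0404%
β_Renshaw = Cov / Var(R_m) = 0.01252 / 0.03295 = 0.3800
E(R_Renshaw) = R_f + β × MRP = 3.0404% + 0.3800 × 5.2466% = 5.03%

5.03%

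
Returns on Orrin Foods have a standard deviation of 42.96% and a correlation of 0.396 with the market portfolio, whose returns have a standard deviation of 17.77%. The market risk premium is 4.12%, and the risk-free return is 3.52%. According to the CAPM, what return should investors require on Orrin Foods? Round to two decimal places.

β = ρ × σ_i / σ_m = 0.396 × 42.96% / 17.77% = 0.9574
E(R) = 3.52% + 0.9574 × 4.12% = 7.46%

7.46%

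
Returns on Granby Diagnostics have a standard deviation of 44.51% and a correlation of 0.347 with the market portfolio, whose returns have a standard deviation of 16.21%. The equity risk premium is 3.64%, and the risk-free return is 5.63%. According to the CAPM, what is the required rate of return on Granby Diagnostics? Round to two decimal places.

β = ρ × σ_i / σ_m = 0.347 × 44.51% / 16.21% = 0.9528
E(R) = 5.63% + 0.9528 × 3.64% = 9.10%

9.10%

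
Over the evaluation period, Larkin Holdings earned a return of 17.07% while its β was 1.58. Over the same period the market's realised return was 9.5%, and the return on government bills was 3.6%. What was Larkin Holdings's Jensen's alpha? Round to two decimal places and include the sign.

+4.15%

Market excess return = 9.5% − 3.6% = 5.90%
CAPM benchmark = R_f + β(R_m − R_f) = 3.6% + 1.58 × 5.9% = 12.9220%
α = actual − benchmark = 17.07% − 12.9220% = +4.15%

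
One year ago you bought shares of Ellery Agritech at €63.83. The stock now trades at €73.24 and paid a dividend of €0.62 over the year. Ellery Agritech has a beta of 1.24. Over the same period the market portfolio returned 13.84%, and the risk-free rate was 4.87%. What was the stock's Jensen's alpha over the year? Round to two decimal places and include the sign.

Realised HPR = (P1 + D1 − P0) / P0 = (73.24 + 0.62 − 63.83) / 63.83 = 10.03 / 63.83 = 15.7136%
MRP = 13.84% − 4.87% = 8.97%
CAPM required = R_f + β·MRP = 4.87% + 1.24 × 8.97% = 15.9928%
α = realised − required = 15.7136% − 15.9928% = -0.28%

-0.28%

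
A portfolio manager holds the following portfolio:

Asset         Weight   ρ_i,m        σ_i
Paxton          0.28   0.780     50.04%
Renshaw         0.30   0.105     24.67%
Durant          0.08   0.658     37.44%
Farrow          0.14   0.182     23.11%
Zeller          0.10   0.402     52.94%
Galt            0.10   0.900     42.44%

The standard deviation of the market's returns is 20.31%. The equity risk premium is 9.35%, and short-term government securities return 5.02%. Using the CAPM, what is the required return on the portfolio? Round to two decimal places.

β_Paxton = 0.780 × 50.04% / 20.31% = 1.9218
β_Renshaw = 0.105 × 24.67% / 20.31% = 0.1275
β_Durant = 0.658 × 37.44% / 20.31% = 1.2130
β_Farrow = 0.182 × 23.11% / 20.31% = 0.2071
β_Zeller = 0.402 × 52.94% / 20.31% = 1.0479
β_Galt = 0.900 × 42.44% / 20.31% = 1.8806
β_P = Σ w_i β_i = 0.28×1.9218 + 0.30×0.1275 + 0.08×1.2130 + 0.14×0.2071 + 0.10×1.0479 + 0.10×1.8806 = 0.9952
E(R_P) = R_f + β_P × MRP = 5.02% + 0.9952 × 9.35% = 14.33%

14.33%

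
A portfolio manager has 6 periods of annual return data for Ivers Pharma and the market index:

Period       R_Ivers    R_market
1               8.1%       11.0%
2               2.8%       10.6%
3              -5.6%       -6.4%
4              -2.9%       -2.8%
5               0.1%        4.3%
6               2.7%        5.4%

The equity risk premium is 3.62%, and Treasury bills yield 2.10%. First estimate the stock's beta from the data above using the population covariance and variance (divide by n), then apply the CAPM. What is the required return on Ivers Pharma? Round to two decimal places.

Mean R_i = (8.1 + 2.8 − 5.6 − 2.9 + 0.1 + 2.7) / 6 = 0.8667%
Mean R_m = (11.0 + 10.6 − 6.4 − 2.8 + 4.3 + 5.4) / 6 = 3.6833%
Σ(R_i − R̄_i)(R_m − R̄_m) = 158.5967  ⇒  Cov = 158.5967 / 6 = 26.4328
Σ(R_m − R̄_m)² = 248.4083  ⇒  Var(R_m) = 248.4083 / 6 = 41.4014
β = Cov / Var(R_m) = 26.4328 / 41.4014 = 0.6385
E(R) = R_f + β × MRP = 2.10% + 0.6385 × 3.62% = 4.41%

4.41%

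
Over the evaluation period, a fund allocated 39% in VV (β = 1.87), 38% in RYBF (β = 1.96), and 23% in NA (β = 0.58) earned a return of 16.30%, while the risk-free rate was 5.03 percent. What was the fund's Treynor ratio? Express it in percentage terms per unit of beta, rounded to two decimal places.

7.01%

β_P = 0.39×1.87 + 0.38×1.96 + 0.23×0.58 = 1.6075
Treynor = (R_P − R_f) / β_P = (16.30% − 5.03%) / 1.6075 = 11.27% / 1.6075 = 7.01%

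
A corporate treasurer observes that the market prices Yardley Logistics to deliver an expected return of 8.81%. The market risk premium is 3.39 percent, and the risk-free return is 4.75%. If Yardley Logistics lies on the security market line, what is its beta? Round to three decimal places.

β = (E(R) − R_f) / MRP = (8.81% − 4.75%) / 3.39% = 4.06% / 3.39% = 1.198

1.198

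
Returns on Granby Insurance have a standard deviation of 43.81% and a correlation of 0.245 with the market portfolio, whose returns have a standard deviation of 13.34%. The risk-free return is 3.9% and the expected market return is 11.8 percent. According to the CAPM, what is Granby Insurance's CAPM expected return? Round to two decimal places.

β = ρ × σ_i / σ_m = 0.245 × 43.81% / 13.34% = 0.8046
MRP = 11.8% − 3.9% = 7.90%
E(R) = 3.9% + 0.8046 × 7.9% = 10.26%

10.26%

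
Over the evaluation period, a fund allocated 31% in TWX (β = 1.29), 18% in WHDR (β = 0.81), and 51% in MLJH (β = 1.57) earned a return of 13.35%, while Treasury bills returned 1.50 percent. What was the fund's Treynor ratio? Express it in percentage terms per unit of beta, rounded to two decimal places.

β_P = 0.31×1.29 + 0.18×0.81 + 0.51×1.57 = 1.3464
Treynor = (R_P − R_f) / β_P = (13.35% − 1.50%) / 1.3464 = 11.85% / 1.3464 = 8.80%

8.80%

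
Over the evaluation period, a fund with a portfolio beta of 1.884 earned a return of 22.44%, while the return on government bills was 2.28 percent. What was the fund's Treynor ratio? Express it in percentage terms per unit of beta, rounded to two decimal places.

10.70%

Treynor = (R_P − R_f) / β_P = (22.44% − 2.28%) / 1.8840 = 20.16% / 1.8840 = 10.70%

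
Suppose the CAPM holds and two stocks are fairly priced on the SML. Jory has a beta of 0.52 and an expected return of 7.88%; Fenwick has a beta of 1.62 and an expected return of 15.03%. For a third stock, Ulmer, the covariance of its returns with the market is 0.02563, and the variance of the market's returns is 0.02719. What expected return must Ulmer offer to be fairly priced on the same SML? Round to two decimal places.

MRP = (15.03% − 7.88%) / (1.62 − 0.52) = 6.5000%
R_f = 7.88% − 0.52 × 6.5000% = 4.5000%
β_Ulmer = Cov / Var(R_m) = 0.02563 / 0.02719 = 0.9426
E(R_Ulmer) = R_f + β × MRP = 4.5000% + 0.9426 × 6.5000% = 10.63%

10.63%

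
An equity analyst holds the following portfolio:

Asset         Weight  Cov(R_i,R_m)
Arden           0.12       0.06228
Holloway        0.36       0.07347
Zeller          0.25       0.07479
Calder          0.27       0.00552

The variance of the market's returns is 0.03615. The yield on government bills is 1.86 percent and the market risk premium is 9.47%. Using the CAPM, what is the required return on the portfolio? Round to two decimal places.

β_Arden = 0.06228 / 0.03615 = 1.7228
β_Holloway = 0.07347 / 0.03615 = 2.0324
β_Zeller = 0.07479 / 0.03615 = 2.0689
β_Calder = 0.00552 / 0.03615 = 0.1527
β_P = Σ w_i β_i = 0.12×1.7228 + 0.36×2.0324 + 0.25×2.0689 + 0.27×0.1527 = 1.4969
E(R_P) = R_f + β_P × MRP = 1.86% + 1.4969 × 9.47% = 16.04%

16.04%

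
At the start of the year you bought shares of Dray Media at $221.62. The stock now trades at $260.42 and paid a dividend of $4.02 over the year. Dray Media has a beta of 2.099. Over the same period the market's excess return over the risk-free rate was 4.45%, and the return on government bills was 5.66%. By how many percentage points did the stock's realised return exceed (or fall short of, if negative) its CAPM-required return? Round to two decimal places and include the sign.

Realised HPR = (P1 + D1 − P0) / P0 = (260.42 + 4.02 − 221.62) / 221.62 = 42.82 / 221.62 = 19.3214%
CAPM required = R_f + β·MRP = 5.66% + 2.099 × 4.45% = 15.00055%
α = realised − required = 19.3214% − 15.00055% = +4.32%

+4.32%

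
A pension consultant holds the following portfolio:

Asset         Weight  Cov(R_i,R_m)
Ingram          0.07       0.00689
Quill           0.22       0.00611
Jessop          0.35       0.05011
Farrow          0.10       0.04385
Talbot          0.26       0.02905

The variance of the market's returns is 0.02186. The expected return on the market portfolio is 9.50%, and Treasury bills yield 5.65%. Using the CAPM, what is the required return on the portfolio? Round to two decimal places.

β_Ingram = 0.00689 / 0.02186 = 0.3152
β_Quill = 0.00611 / 0.02186 = 0.2795
β_Jessop = 0.05011 / 0.02186 = 2.2923
β_Farrow = 0.04385 / 0.02186 = 2.0059
β_Talbot = 0.02905 / 0.02186 = 1.3289
β_P = Σ w_i β_i = 0.07×0.3152 + 0.22×0.2795 + 0.35×2.2923 + 0.10×2.0059 + 0.26×1.3289 = 1.4320
MRP = 9.50% − 5.65% = 3.85%
E(R_P) = R_f + β_P × MRP = 5.65% + 1.4320 × 3.85% = 11.16%

11.16%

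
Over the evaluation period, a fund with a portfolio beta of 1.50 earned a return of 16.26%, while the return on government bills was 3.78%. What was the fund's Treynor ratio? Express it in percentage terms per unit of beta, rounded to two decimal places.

Treynor = (R_P − R_f) / β_P = (16.26% − 3.78%) / 1.5000 = 12.48% / 1.5000 = 8.32%

8.32%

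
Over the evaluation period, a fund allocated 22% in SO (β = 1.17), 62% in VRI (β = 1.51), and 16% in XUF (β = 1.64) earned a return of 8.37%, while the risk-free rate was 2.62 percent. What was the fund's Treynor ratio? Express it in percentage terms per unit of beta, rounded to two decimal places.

3.95%

β_P = 0.22×1.17 + 0.62×1.51 + 0.16×1.64 = 1.4560
Treynor = (R_P − R_f) / β_P = (8.37% − 2.62%) / 1.4560 = 5.75% / 1.4560 = 3.95%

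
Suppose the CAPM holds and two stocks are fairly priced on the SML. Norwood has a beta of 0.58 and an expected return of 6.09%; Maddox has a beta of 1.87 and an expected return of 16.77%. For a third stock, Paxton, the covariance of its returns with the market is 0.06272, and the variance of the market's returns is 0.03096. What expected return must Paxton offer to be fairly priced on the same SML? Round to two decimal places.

18.06%

MRP = (16.77% − 6.09%) / (1.87 − 0.58) = 8.2791%
R_f = 6.09% − 0.58 × 8.2791% = 1.2881%
β_Paxton = Cov / Var(R_m) = 0.06272 / 0.03096 = 2.0258
E(R_Paxton) = R_f + β × MRP = 1.2881% + 2.0258 × 8.2791% = 18.06%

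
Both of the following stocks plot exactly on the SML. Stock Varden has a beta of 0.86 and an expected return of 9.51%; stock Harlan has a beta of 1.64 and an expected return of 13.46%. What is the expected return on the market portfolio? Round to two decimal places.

Both satisfy E(R) = R_f + β·MRP, so the slope of the SML is
MRP = (13.46% − 9.51%) / (1.64 − 0.86) = 3.95% / 0.78 = 5.0641%
R_f = E(R_Varden) − β_Varden·MRP = 9.51% − 0.86 × 5.0641% = 5.1549%
E(R_m) = R_f + MRP = 5.1549% + 5.0641% = 10.22%

10.22%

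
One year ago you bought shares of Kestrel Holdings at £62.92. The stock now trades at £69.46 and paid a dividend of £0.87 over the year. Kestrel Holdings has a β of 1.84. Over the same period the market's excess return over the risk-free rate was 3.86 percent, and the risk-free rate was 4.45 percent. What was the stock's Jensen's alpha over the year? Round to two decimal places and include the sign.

Realised HPR = (P1 + D1 − P0) / P0 = (69.46 + 0.87 − 62.92) / 62.92 = 7.41 / 62.92 = 11.7769%
CAPM required = R_f + β·MRP = 4.45% + 1.84 × 3.86% = 11.5524%
α = realised − required = 11.7769% − 11.5524% = +0.22%

+0.22%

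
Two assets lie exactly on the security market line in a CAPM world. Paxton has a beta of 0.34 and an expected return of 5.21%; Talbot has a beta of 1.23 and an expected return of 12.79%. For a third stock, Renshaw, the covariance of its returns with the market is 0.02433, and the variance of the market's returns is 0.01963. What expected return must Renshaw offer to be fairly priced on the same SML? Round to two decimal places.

12.87%

MRP = (12.79% − 5.21%) / (1.23 − 0.34) = 8.5169%
R_f = 5.21% − 0.34 × 8.5169% = 2.3143%
β_Renshaw = Cov / Var(R_m) = 0.02433 / 0.01963 = 1.2394
E(R_Renshaw) = R_f + β × MRP = 2.3143% + 1.2394 × 8.5169% = 12.87%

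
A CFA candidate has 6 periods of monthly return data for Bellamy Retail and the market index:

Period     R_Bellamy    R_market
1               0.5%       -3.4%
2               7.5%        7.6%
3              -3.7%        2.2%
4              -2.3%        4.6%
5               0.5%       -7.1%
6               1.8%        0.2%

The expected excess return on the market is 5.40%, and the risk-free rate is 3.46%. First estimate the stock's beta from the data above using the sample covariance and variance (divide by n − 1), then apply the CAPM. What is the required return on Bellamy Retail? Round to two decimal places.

Mean R_i = (0.5 + 7.5 − 3.7 − 2.3 + 0.5 + 1.8) / 6 = 0.7167%
Mean R_m = (-3.4 + 7.6 + 2.2 + 4.6 − 7.1 + 0.2) / 6 = 0.6833%
Σ(R_i − R̄_i)(R_m − R̄_m) = 30.4517  ⇒  Cov = 30.4517 / 5 = 6.0903
Σ(R_m − R̄_m)² = 142.9683  ⇒  Var(R_m) = 142.9683 / 5 = 28.5937
β = Cov / Var(R_m) = 6.0903 / 28.5937 = 0.2130
E(R) = R_f + β × MRP = 3.46% + 0.2130 × 5.40% = 4.61%

4.61%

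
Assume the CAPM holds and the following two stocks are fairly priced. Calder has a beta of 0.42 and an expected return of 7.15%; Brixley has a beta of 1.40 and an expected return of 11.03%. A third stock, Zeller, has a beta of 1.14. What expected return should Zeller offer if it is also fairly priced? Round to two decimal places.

MRP (SML slope) = (11.03% − 7.15%) / (1.40 − 0.42) = 3.88% / 0.98 = 3.9592%
R_f (intercept) = 7.15% − 0.42 × 3.9592% = 5.4871%
E(R_Zeller) = R_f + β × MRP = 5.4871% + 1.14 × 3.9592% = 10.00%

10.00%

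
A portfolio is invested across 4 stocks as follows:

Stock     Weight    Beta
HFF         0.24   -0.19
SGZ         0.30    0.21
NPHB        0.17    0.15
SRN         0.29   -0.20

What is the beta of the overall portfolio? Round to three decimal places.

-0.015

β_P = Σ w_i β_i = 0.24×-0.19 + 0.30×0.21 + 0.17×0.15 + 0.29×-0.20 = -0.0151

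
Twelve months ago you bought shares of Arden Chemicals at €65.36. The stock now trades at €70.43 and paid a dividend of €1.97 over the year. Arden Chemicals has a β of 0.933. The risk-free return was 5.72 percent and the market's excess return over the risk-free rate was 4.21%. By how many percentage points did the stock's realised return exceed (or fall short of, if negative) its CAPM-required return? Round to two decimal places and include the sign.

+1.12%

Realised HPR = (P1 + D1 − P0) / P0 = (70.43 + 1.97 − 65.36) / 65.36 = 7.04 / 65.36 = 10.7711%
CAPM required = R_f + β·MRP = 5.72% + 0.933 × 4.21% = 9.64793%
α = realised − required = 10.7711% − 9.64793% = +1.12%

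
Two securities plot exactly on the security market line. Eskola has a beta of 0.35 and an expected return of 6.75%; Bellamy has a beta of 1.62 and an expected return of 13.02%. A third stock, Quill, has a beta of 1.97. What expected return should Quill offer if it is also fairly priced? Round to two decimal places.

14.75%

MRP (SML slope) = (13.02% − 6.75%) / (1.62 − 0.35) = 6.27% / 1.27 = 4.9370%
R_f (intercept) = 6.75% − 0.35 × 4.9370% = 5.0221%
E(R_Quill) = R_f + β × MRP = 5.0221% + 1.97 × 4.9370% = 14.75%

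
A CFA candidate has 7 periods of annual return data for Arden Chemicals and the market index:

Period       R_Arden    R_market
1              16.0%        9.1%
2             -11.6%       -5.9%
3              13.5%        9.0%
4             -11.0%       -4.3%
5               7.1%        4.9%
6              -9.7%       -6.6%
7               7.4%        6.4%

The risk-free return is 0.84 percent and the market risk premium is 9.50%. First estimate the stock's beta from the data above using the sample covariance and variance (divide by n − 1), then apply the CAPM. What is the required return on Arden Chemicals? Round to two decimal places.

16.77%

Mean R_i = (16.0 − 11.6 + 13.5 − 11.0 + 7.1 − 9.7 + 7.4) / 7 = 1.6714%
Mean R_m = (9.1 − 5.9 + 9.0 − 4.3 + 4.9 − 6.6 + 6.4) / 7 = 1.8000%
Σ(R_i − R̄_i)(R_m − R̄_m) = 507.9500  ⇒  Cov = 507.9500 / 6 = 84.6583
Σ(R_m − R̄_m)² = 302.9600  ⇒  Var(R_m) = 302.9600 / 6 = 50.4933
β = Cov / Var(R_m) = 84.6583 / 50.4933 = 1.6766
E(R) = R_f + β × MRP = 0.84% + 1.6766 × 9.50% = 16.77%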